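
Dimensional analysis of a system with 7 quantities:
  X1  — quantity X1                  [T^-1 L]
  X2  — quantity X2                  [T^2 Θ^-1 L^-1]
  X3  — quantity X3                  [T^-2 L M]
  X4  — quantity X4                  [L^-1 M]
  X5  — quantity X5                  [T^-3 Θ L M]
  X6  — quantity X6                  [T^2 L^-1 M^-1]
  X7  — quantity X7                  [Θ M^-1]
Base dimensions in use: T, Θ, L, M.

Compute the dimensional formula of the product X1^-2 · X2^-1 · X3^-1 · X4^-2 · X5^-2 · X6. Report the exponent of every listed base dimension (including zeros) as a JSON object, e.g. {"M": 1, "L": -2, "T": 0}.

{"T": 10, "Θ": -1, "L": -3, "M": -6}

Exponent matrix [T,Θ,L,M] × [X1,X2,X3,X4,X5,X6,X7]:
  T: [-1  2 -2  0 -3  2  0]
  Θ: [ 0 -1  0  0  1  0  1]
  L: [ 1 -1  1 -1  1 -1  0]
  M: [ 0  0  1  1  1 -1 -1]
  [T]: (-2)·-1+(-1)·2+(-1)·-2+(-2)·0+(-2)·-3+(1)·2 = 10
  [Θ]: (-2)·0+(-1)·-1+(-1)·0+(-2)·0+(-2)·1+(1)·0 = -1
  [L]: (-2)·1+(-1)·-1+(-1)·1+(-2)·-1+(-2)·1+(1)·-1 = -3
  [M]: (-2)·0+(-1)·0+(-1)·1+(-2)·1+(-2)·1+(1)·-1 = -6
⇒ T^10 Θ^-1 L^-3 M^-6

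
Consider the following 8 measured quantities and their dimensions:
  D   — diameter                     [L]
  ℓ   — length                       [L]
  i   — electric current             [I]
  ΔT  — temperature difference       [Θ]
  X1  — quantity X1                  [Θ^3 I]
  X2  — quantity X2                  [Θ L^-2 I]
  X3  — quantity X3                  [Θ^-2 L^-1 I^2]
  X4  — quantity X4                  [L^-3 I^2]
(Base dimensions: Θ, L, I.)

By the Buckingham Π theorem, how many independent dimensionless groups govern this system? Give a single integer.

5

Write exponents as rows Θ,L,I / cols D,ℓ,i,ΔT,X1,X2,X3,X4:
  Θ: [ 0  0  0  1  3  1 -2  0]
  L: [ 1  1  0  0  0 -2 -1 -3]
  I: [ 0  0  1  0  1  1  2  2]
RREF → pivots at {D,i,ΔT} ⇒ r = 3
n=8, r=3 ⇒ 5 dimensionless groups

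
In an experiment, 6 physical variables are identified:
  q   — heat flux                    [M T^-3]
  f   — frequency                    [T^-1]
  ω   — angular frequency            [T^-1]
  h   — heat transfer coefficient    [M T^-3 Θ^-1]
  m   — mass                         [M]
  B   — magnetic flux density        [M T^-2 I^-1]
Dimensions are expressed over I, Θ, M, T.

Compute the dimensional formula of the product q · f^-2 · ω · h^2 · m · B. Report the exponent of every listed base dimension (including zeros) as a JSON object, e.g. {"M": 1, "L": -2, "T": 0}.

Exponent matrix [I,Θ,M,T] × [q,f,ω,h,m,B]:
  I: [ 0  0  0  0  0 -1]
  Θ: [ 0  0  0 -1  0  0]
  M: [ 1  0  0  1  1  1]
  T: [-3 -1 -1 -3  0 -2]
  [I]: (1)·0+(-2)·0+(1)·0+(2)·0+(1)·0+(1)·-1 = -1
  [Θ]: (1)·0+(-2)·0+(1)·0+(2)·-1+(1)·0+(1)·0 = -2
  [M]: (1)·1+(-2)·0+(1)·0+(2)·1+(1)·1+(1)·1 = 5
  [T]: (1)·-3+(-2)·-1+(1)·-1+(2)·-3+(1)·0+(1)·-2 = -10
⇒ I^-1 Θ^-2 M^5 T^-10

{"I": -1, "Θ": -2, "M": 5, "T": -10}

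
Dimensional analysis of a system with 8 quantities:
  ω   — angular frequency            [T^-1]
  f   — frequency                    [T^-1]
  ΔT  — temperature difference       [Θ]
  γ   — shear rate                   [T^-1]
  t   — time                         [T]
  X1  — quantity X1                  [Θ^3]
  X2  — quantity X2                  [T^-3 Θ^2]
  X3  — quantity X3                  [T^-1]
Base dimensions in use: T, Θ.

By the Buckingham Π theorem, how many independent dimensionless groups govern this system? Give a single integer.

6

Write exponents as rows T,Θ / cols ω,f,ΔT,γ,t,X1,X2,X3:
  T: [-1 -1  0 -1  1  0 -3 -1]
  Θ: [ 0  0  1  0  0  3  2  0]
Echelon form has 2 nonzero rows (pivots: ω,ΔT)
Π count = n − r = 8 − 2 = 6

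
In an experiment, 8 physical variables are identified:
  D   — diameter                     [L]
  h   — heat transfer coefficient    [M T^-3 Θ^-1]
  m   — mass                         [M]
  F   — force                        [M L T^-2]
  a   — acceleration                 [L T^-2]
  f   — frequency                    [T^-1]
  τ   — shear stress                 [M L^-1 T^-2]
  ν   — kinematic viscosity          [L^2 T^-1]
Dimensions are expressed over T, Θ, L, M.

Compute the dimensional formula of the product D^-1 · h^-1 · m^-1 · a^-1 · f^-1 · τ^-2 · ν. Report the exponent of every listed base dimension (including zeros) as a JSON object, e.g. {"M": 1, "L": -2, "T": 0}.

Write exponents as rows T,Θ,L,M / cols D,h,m,F,a,f,τ,ν:
  T: [ 0 -3  0 -2 -2 -1 -2 -1]
  Θ: [ 0 -1  0  0  0  0  0  0]
  L: [ 1  0  0  1  1  0 -1  2]
  M: [ 0  1  1  1  0  0  1  0]
  [T]: (-1)·0+(-1)·-3+(-1)·0+(-1)·-2+(-1)·-1+(-2)·-2+(1)·-1 = 9
  [Θ]: (-1)·0+(-1)·-1+(-1)·0+(-1)·0+(-1)·0+(-2)·0+(1)·0 = 1
  [L]: (-1)·1+(-1)·0+(-1)·0+(-1)·1+(-1)·0+(-2)·-1+(1)·2 = 2
  [M]: (-1)·0+(-1)·1+(-1)·1+(-1)·0+(-1)·0+(-2)·1+(1)·0 = -4
⇒ T^9 Θ L^2 M^-4

{"T": 9, "Θ": 1, "L": 2, "M": -4}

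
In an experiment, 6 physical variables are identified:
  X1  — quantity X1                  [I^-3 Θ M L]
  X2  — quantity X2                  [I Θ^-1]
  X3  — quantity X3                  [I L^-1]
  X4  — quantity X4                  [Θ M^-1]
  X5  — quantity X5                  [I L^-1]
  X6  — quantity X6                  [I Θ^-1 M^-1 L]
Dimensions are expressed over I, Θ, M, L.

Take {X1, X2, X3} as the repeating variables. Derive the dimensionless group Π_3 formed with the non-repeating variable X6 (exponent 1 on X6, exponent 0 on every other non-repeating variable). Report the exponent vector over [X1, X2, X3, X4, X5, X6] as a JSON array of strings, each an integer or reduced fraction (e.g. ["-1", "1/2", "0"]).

["1", "0", "2", "0", "0", "1"]

Write exponents as rows I,Θ,M,L / cols X1,X2,X3,X4,X5,X6:
  I: [-3  1  1  0  1  1]
  Θ: [ 1 -1  0  1  0 -1]
  M: [ 1  0  0 -1  0 -1]
  L: [ 1  0 -1  0 -1  1]
RREF → pivots at {X1,X2,X3} ⇒ r = 3
Repeat: X1,X2,X3; free: X4,X5,X6
RREF:
  r0: [   1    0    0   -1    0   -1]
  r1: [   0    1    0   -2    0    0]
  r2: [   0    0    1   -1    1   -2]
  r3: [   0    0    0    0    0    0]
Fix exponent of X6 at 1, X4 at 0, X5 at 0; solve each RREF row for its pivot's exponent:
  r0: exp(X1) + (-1)·1 = 0 ⇒ exp(X1) = 1
  r1: exp(X2) + (0)·1 = 0 ⇒ exp(X2) = 0
  r2: exp(X3) + (-2)·1 = 0 ⇒ exp(X3) = 2
Π_3 = X1 · X3^2 · X6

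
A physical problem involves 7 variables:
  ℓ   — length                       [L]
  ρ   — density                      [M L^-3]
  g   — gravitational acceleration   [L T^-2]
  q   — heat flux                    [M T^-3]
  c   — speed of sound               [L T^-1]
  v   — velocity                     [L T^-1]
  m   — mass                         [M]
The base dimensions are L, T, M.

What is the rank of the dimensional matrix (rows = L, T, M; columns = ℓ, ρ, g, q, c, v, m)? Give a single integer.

Exponent matrix [L,T,M] × [ℓ,ρ,g,q,c,v,m]:
  L: [ 1 -3  1  0  1  1  0]
  T: [ 0  0 -2 -3 -1 -1  0]
  M: [ 0  1  0  1  0  0  1]
RREF → pivots at {ℓ,ρ,g} ⇒ r = 3

3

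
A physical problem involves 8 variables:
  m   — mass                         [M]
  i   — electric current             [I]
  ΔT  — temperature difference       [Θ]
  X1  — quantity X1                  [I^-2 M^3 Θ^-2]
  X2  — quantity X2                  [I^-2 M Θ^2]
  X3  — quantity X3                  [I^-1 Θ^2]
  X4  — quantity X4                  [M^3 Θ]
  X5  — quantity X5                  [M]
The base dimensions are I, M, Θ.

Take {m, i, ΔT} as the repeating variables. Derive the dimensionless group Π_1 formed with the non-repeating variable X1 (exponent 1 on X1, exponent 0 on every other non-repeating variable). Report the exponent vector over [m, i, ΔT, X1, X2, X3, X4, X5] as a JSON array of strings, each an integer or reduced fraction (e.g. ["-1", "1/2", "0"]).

Write exponents as rows I,M,Θ / cols m,i,ΔT,X1,X2,X3,X4,X5:
  I: [ 0  1  0 -2 -2 -1  0  0]
  M: [ 1  0  0  3  1  0  3  1]
  Θ: [ 0  0  1 -2  2  2  1  0]
Row reduction gives pivot columns m,i,ΔT; rank = 3
Repeat: m,i,ΔT; free: X1,X2,X3,X4,X5
RREF:
  r0: [   1    0    0    3    1    0    3    1]
  r1: [   0    1    0   -2   -2   -1    0    0]
  r2: [   0    0    1   -2    2    2    1    0]
Fix exponent of X1 at 1, X2 at 0, X3 at 0, X4 at 0, X5 at 0; solve each RREF row for its pivot's exponent:
  r0: exp(m) + (3)·1 = 0 ⇒ exp(m) = -3
  r1: exp(i) + (-2)·1 = 0 ⇒ exp(i) = 2
  r2: exp(ΔT) + (-2)·1 = 0 ⇒ exp(ΔT) = 2
Π_1 = m^-3 · i^2 · ΔT^2 · X1

["-3", "2", "2", "1", "0", "0", "0", "0"]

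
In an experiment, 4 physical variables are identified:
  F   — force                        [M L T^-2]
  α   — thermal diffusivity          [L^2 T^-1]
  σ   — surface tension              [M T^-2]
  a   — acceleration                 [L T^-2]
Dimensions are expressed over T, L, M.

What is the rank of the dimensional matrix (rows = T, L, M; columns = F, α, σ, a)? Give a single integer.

Write exponents as rows T,L,M / cols F,α,σ,a:
  T: [-2 -1 -2 -2]
  L: [ 1  2  0  1]
  M: [ 1  0  1  0]
RREF → pivots at {F,α,σ} ⇒ r = 3

3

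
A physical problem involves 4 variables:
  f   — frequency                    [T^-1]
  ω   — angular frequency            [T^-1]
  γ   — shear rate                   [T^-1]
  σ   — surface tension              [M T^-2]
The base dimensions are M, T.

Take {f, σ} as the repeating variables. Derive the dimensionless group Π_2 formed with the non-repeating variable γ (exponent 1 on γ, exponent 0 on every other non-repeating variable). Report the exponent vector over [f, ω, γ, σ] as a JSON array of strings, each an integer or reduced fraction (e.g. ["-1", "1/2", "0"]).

Dimensional matrix (M×T by f×ω×γ×σ):
  M: [ 0  0  0  1]
  T: [-1 -1 -1 -2]
Row reduction gives pivot columns f,σ; rank = 2
Pivot set = {f,σ}, free = {ω,γ}
RREF:
  r0: [   1    1    1    0]
  r1: [   0    0    0    1]
Fix exponent of γ at 1, ω at 0; solve each RREF row for its pivot's exponent:
  r0: exp(f) + (1)·1 = 0 ⇒ exp(f) = -1
  r1: exp(σ) + (0)·1 = 0 ⇒ exp(σ) = 0
Π_2 = f^-1 · γ

["-1", "0", "1", "0"]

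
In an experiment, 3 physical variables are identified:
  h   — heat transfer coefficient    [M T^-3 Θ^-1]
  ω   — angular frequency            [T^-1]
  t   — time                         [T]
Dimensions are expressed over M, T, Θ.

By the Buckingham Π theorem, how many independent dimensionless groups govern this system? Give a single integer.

Exponent matrix [M,T,Θ] × [h,ω,t]:
  M: [ 1  0  0]
  T: [-3 -1  1]
  Θ: [-1  0  0]
Echelon form has 2 nonzero rows (pivots: h,ω)
3 vars − rank 2 = 1 Π group

1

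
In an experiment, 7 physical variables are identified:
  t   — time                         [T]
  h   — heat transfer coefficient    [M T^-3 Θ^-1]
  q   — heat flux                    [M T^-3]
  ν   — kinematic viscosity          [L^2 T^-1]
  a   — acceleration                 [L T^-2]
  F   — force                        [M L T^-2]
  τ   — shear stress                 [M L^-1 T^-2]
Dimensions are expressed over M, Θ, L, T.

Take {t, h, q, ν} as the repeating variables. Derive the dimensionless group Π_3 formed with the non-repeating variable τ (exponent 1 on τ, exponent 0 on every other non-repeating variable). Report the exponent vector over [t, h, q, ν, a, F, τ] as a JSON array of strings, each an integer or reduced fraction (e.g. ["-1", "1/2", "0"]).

Dimensional matrix (M×Θ×L×T by t×h×q×ν×a×F×τ):
  M: [ 0  1  1  0  0  1  1]
  Θ: [ 0 -1  0  0  0  0  0]
  L: [ 0  0  0  2  1  1 -1]
  T: [ 1 -3 -3 -1 -2 -2 -2]
Echelon form has 4 nonzero rows (pivots: t,h,q,ν)
Repeat: t,h,q,ν; free: a,F,τ
RREF:
  r0: [   1    0    0    0 -3/2  3/2  1/2]
  r1: [   0    1    0    0    0    0    0]
  r2: [   0    0    1    0    0    1    1]
  r3: [   0    0    0    1  1/2  1/2 -1/2]
Fix exponent of τ at 1, a at 0, F at 0; solve each RREF row for its pivot's exponent:
  r0: exp(t) + (1/2)·1 = 0 ⇒ exp(t) = -1/2
  r1: exp(h) + (0)·1 = 0 ⇒ exp(h) = 0
  r2: exp(q) + (1)·1 = 0 ⇒ exp(q) = -1
  r3: exp(ν) + (-1/2)·1 = 0 ⇒ exp(ν) = 1/2
Π_3 = t^(-1/2) · q^-1 · ν^(1/2) · τ

["-1/2", "0", "-1", "1/2", "0", "0", "1"]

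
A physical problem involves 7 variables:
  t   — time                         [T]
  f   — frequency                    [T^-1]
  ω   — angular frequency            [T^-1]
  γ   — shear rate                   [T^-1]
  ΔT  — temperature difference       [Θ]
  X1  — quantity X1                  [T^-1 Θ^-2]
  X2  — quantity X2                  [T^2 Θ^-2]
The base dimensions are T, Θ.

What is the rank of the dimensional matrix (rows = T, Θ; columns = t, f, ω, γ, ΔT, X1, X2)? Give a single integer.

2

Dimensional matrix (T×Θ by t×f×ω×γ×ΔT×X1×X2):
  T: [ 1 -1 -1 -1  0 -1  2]
  Θ: [ 0  0  0  0  1 -2 -2]
Echelon form has 2 nonzero rows (pivots: t,ΔT)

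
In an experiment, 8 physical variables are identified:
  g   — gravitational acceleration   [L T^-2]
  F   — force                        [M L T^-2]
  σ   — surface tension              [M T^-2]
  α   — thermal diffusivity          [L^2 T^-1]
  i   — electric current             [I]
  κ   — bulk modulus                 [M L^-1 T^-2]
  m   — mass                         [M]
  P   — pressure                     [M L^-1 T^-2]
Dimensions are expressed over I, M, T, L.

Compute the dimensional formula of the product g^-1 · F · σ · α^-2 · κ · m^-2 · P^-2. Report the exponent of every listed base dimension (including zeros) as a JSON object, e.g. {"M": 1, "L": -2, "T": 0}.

{"I": 0, "M": -1, "T": 2, "L": -3}

Dimensional matrix (I×M×T×L by g×F×σ×α×i×κ×m×P):
  I: [ 0  0  0  0  1  0  0  0]
  M: [ 0  1  1  0  0  1  1  1]
  T: [-2 -2 -2 -1  0 -2  0 -2]
  L: [ 1  1  0  2  0 -1  0 -1]
  [I]: (-1)·0+(1)·0+(1)·0+(-2)·0+(1)·0+(-2)·0+(-2)·0 = 0
  [M]: (-1)·0+(1)·1+(1)·1+(-2)·0+(1)·1+(-2)·1+(-2)·1 = -1
  [T]: (-1)·-2+(1)·-2+(1)·-2+(-2)·-1+(1)·-2+(-2)·0+(-2)·-2 = 2
  [L]: (-1)·1+(1)·1+(1)·0+(-2)·2+(1)·-1+(-2)·0+(-2)·-1 = -3
⇒ M^-1 T^2 L^-3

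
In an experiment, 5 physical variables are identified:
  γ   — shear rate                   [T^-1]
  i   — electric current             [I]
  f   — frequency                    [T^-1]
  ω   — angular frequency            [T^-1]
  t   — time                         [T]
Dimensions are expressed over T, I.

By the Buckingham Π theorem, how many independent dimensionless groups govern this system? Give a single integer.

Exponent matrix [T,I] × [γ,i,f,ω,t]:
  T: [-1  0 -1 -1  1]
  I: [ 0  1  0  0  0]
Row reduction gives pivot columns γ,i; rank = 2
Π count = n − r = 5 − 2 = 3

3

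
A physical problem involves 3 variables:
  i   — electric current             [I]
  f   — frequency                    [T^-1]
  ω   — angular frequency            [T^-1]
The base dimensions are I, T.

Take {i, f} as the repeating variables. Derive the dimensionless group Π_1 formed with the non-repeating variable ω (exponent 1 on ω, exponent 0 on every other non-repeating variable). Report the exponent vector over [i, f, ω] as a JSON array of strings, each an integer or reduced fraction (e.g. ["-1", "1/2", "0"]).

["0", "-1", "1"]

Write exponents as rows I,T / cols i,f,ω:
  I: [ 1  0  0]
  T: [ 0 -1 -1]
Row reduction gives pivot columns i,f; rank = 2
Repeat: i,f; free: ω
RREF:
  r0: [   1    0    0]
  r1: [   0    1    1]
Fix exponent of ω at 1; solve each RREF row for its pivot's exponent:
  r0: exp(i) + (0)·1 = 0 ⇒ exp(i) = 0
  r1: exp(f) + (1)·1 = 0 ⇒ exp(f) = -1
Π_1 = f^-1 · ω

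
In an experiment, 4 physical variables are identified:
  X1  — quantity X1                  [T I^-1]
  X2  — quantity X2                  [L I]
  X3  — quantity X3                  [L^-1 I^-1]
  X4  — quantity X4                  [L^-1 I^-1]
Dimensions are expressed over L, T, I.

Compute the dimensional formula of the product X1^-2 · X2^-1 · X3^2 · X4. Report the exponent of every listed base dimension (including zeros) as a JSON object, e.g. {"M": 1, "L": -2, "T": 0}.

{"L": -4, "T": -2, "I": -2}

Dimensional matrix (L×T×I by X1×X2×X3×X4):
  L: [ 0  1 -1 -1]
  T: [ 1  0  0  0]
  I: [-1  1 -1 -1]
  [L]: (-2)·0+(-1)·1+(2)·-1+(1)·-1 = -4
  [T]: (-2)·1+(-1)·0+(2)·0+(1)·0 = -2
  [I]: (-2)·-1+(-1)·1+(2)·-1+(1)·-1 = -2
⇒ L^-4 T^-2 I^-2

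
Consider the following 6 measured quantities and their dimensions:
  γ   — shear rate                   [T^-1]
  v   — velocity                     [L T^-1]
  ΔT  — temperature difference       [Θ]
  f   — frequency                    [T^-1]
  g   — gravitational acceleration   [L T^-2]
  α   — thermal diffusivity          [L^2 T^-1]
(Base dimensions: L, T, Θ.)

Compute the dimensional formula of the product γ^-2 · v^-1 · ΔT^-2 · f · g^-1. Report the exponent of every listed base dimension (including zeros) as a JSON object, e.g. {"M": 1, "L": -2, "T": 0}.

{"L": -2, "T": 4, "Θ": -2}

Dimensional matrix (L×T×Θ by γ×v×ΔT×f×g×α):
  L: [ 0  1  0  0  1  2]
  T: [-1 -1  0 -1 -2 -1]
  Θ: [ 0  0  1  0  0  0]
  [L]: (-2)·0+(-1)·1+(-2)·0+(1)·0+(-1)·1 = -2
  [T]: (-2)·-1+(-1)·-1+(-2)·0+(1)·-1+(-1)·-2 = 4
  [Θ]: (-2)·0+(-1)·0+(-2)·1+(1)·0+(-1)·0 = -2
⇒ L^-2 T^4 Θ^-2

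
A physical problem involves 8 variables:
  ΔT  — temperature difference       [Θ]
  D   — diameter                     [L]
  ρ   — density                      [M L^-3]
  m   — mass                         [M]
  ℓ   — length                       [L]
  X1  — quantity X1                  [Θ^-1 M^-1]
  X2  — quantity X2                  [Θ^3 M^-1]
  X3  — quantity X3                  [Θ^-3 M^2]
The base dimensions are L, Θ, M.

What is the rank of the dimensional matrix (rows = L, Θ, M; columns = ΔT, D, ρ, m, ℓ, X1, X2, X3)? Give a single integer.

3

Dimensional matrix (L×Θ×M by ΔT×D×ρ×m×ℓ×X1×X2×X3):
  L: [ 0  1 -3  0  1  0  0  0]
  Θ: [ 1  0  0  0  0 -1  3 -3]
  M: [ 0  0  1  1  0 -1 -1  2]
RREF → pivots at {ΔT,D,ρ} ⇒ r = 3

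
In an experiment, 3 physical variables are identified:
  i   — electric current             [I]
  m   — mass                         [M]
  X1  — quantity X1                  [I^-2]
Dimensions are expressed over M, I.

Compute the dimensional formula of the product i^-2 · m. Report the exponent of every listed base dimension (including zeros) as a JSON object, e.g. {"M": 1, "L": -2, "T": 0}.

Dimensional matrix (M×I by i×m×X1):
  M: [ 0  1  0]
  I: [ 1  0 -2]
  [M]: (-2)·0+(1)·1 = 1
  [I]: (-2)·1+(1)·0 = -2
⇒ M I^-2

{"M": 1, "I": -2}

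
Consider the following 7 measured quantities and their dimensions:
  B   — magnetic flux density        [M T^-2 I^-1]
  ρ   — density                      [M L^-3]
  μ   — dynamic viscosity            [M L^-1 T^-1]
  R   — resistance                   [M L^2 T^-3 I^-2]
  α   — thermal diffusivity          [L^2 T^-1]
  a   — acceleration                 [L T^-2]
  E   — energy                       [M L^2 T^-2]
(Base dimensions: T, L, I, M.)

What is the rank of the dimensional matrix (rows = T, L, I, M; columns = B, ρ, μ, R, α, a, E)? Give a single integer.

Exponent matrix [T,L,I,M] × [B,ρ,μ,R,α,a,E]:
  T: [-2  0 -1 -3 -1 -2 -2]
  L: [ 0 -3 -1  2  2  1  2]
  I: [-1  0  0 -2  0  0  0]
  M: [ 1  1  1  1  0  0  1]
RREF → pivots at {B,ρ,μ,R} ⇒ r = 4

4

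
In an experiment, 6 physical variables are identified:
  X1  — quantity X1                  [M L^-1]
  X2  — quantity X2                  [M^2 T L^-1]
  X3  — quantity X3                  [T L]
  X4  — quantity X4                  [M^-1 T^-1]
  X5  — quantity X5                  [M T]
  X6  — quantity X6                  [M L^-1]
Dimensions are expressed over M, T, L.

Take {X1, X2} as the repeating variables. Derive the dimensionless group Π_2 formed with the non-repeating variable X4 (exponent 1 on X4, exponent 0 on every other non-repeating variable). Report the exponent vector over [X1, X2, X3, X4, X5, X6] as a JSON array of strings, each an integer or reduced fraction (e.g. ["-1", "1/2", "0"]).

Dimensional matrix (M×T×L by X1×X2×X3×X4×X5×X6):
  M: [ 1  2  0 -1  1  1]
  T: [ 0  1  1 -1  1  0]
  L: [-1 -1  1  0  0 -1]
Row reduction gives pivot columns X1,X2; rank = 2
Repeat: X1,X2; free: X3,X4,X5,X6
RREF:
  r0: [   1    0   -2    1   -1    1]
  r1: [   0    1    1   -1    1    0]
  r2: [   0    0    0    0    0    0]
Fix exponent of X4 at 1, X3 at 0, X5 at 0, X6 at 0; solve each RREF row for its pivot's exponent:
  r0: exp(X1) + (1)·1 = 0 ⇒ exp(X1) = -1
  r1: exp(X2) + (-1)·1 = 0 ⇒ exp(X2) = 1
Π_2 = X1^-1 · X2 · X4

["-1", "1", "0", "1", "0", "0"]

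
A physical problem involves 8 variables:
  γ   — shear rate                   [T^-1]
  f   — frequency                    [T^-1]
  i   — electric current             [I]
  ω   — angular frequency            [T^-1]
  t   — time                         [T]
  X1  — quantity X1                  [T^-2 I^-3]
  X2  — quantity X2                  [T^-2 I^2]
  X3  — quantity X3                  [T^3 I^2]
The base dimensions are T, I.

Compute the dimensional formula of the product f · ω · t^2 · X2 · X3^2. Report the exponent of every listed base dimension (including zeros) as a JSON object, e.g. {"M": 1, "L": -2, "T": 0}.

{"T": 4, "I": 6}

Dimensional matrix (T×I by γ×f×i×ω×t×X1×X2×X3):
  T: [-1 -1  0 -1  1 -2 -2  3]
  I: [ 0  0  1  0  0 -3  2  2]
  [T]: (1)·-1+(1)·-1+(2)·1+(1)·-2+(2)·3 = 4
  [I]: (1)·0+(1)·0+(2)·0+(1)·2+(2)·2 = 6
⇒ T^4 I^6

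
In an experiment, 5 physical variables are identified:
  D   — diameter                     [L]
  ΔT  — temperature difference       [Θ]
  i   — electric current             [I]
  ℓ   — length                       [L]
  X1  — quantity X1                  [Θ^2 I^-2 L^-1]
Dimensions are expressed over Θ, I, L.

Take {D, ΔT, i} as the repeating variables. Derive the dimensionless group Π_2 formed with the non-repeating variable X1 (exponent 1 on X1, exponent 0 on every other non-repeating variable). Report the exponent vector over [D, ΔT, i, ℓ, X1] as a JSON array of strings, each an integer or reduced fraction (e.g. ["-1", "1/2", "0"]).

["1", "-2", "2", "0", "1"]

Exponent matrix [Θ,I,L] × [D,ΔT,i,ℓ,X1]:
  Θ: [ 0  1  0  0  2]
  I: [ 0  0  1  0 -2]
  L: [ 1  0  0  1 -1]
Row reduction gives pivot columns D,ΔT,i; rank = 3
Repeat: D,ΔT,i; free: ℓ,X1
RREF:
  r0: [   1    0    0    1   -1]
  r1: [   0    1    0    0    2]
  r2: [   0    0    1    0   -2]
Fix exponent of X1 at 1, ℓ at 0; solve each RREF row for its pivot's exponent:
  r0: exp(D) + (-1)·1 = 0 ⇒ exp(D) = 1
  r1: exp(ΔT) + (2)·1 = 0 ⇒ exp(ΔT) = -2
  r2: exp(i) + (-2)·1 = 0 ⇒ exp(i) = 2
Π_2 = D · ΔT^-2 · i^2 · X1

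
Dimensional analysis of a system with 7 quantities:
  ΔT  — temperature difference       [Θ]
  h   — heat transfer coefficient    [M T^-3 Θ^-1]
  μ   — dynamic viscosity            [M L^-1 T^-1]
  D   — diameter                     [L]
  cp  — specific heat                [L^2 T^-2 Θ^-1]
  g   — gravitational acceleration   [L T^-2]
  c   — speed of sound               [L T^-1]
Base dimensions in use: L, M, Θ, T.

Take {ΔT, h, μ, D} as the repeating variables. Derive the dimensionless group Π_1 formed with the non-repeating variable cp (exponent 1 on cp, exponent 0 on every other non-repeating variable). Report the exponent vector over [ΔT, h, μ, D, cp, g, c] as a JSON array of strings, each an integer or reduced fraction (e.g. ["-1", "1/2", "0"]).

["0", "-1", "1", "-1", "1", "0", "0"]

Dimensional matrix (L×M×Θ×T by ΔT×h×μ×D×cp×g×c):
  L: [ 0  0 -1  1  2  1  1]
  M: [ 0  1  1  0  0  0  0]
  Θ: [ 1 -1  0  0 -1  0  0]
  T: [ 0 -3 -1  0 -2 -2 -1]
Echelon form has 4 nonzero rows (pivots: ΔT,h,μ,D)
Pivot set = {ΔT,h,μ,D}, free = {cp,g,c}
RREF:
  r0: [   1    0    0    0    0    1  1/2]
  r1: [   0    1    0    0    1    1  1/2]
  r2: [   0    0    1    0   -1   -1 -1/2]
  r3: [   0    0    0    1    1    0  1/2]
Fix exponent of cp at 1, g at 0, c at 0; solve each RREF row for its pivot's exponent:
  r0: exp(ΔT) + (0)·1 = 0 ⇒ exp(ΔT) = 0
  r1: exp(h) + (1)·1 = 0 ⇒ exp(h) = -1
  r2: exp(μ) + (-1)·1 = 0 ⇒ exp(μ) = 1
  r3: exp(D) + (1)·1 = 0 ⇒ exp(D) = -1
Π_1 = h^-1 · μ · D^-1 · cp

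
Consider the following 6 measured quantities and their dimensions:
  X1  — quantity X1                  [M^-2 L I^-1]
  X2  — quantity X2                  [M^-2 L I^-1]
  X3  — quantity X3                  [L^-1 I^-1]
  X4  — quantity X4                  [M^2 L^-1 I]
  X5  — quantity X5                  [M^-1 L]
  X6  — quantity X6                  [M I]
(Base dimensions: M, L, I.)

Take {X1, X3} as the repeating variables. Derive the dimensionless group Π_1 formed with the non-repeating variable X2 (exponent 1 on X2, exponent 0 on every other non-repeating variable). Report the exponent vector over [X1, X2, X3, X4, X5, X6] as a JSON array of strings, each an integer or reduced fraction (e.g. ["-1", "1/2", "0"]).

Exponent matrix [M,L,I] × [X1,X2,X3,X4,X5,X6]:
  M: [-2 -2  0  2 -1  1]
  L: [ 1  1 -1 -1  1  0]
  I: [-1 -1 -1  1  0  1]
Row reduction gives pivot columns X1,X3; rank = 2
Pivot set = {X1,X3}, free = {X2,X4,X5,X6}
RREF:
  r0: [   1    1    0   -1  1/2 -1/2]
  r1: [   0    0    1    0 -1/2 -1/2]
  r2: [   0    0    0    0    0    0]
Fix exponent of X2 at 1, X4 at 0, X5 at 0, X6 at 0; solve each RREF row for its pivot's exponent:
  r0: exp(X1) + (1)·1 = 0 ⇒ exp(X1) = -1
  r1: exp(X3) + (0)·1 = 0 ⇒ exp(X3) = 0
Π_1 = X1^-1 · X2

["-1", "1", "0", "0", "0", "0"]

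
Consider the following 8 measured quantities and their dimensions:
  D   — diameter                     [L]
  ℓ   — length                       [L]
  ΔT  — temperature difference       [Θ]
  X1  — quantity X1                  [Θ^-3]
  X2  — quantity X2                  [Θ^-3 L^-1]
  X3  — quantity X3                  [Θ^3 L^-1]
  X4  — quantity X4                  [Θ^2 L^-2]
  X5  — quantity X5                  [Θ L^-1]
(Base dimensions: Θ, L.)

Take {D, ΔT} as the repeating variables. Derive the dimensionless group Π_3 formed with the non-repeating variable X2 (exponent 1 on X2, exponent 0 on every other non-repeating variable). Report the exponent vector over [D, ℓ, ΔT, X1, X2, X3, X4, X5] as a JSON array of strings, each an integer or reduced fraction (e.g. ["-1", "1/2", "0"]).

["1", "0", "3", "0", "1", "0", "0", "0"]

Exponent matrix [Θ,L] × [D,ℓ,ΔT,X1,X2,X3,X4,X5]:
  Θ: [ 0  0  1 -3 -3  3  2  1]
  L: [ 1  1  0  0 -1 -1 -2 -1]
RREF → pivots at {D,ΔT} ⇒ r = 2
Repeat: D,ΔT; free: ℓ,X1,X2,X3,X4,X5
RREF:
  r0: [   1    1    0    0   -1   -1   -2   -1]
  r1: [   0    0    1   -3   -3    3    2    1]
Fix exponent of X2 at 1, ℓ at 0, X1 at 0, X3 at 0, X4 at 0, X5 at 0; solve each RREF row for its pivot's exponent:
  r0: exp(D) + (-1)·1 = 0 ⇒ exp(D) = 1
  r1: exp(ΔT) + (-3)·1 = 0 ⇒ exp(ΔT) = 3
Π_3 = D · ΔT^3 · X2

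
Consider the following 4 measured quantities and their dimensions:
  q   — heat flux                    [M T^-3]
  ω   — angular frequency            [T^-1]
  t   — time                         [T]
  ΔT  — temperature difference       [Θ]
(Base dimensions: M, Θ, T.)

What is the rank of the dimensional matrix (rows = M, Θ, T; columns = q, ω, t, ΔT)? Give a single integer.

Dimensional matrix (M×Θ×T by q×ω×t×ΔT):
  M: [ 1  0  0  0]
  Θ: [ 0  0  0  1]
  T: [-3 -1  1  0]
RREF → pivots at {q,ω,ΔT} ⇒ r = 3

3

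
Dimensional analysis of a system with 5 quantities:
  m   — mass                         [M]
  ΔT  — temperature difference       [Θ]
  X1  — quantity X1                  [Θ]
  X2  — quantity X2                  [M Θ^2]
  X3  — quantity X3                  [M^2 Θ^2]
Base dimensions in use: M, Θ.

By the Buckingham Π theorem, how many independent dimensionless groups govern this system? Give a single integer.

3

Exponent matrix [M,Θ] × [m,ΔT,X1,X2,X3]:
  M: [ 1  0  0  1  2]
  Θ: [ 0  1  1  2  2]
Echelon form has 2 nonzero rows (pivots: m,ΔT)
5 vars − rank 2 = 3 Π groups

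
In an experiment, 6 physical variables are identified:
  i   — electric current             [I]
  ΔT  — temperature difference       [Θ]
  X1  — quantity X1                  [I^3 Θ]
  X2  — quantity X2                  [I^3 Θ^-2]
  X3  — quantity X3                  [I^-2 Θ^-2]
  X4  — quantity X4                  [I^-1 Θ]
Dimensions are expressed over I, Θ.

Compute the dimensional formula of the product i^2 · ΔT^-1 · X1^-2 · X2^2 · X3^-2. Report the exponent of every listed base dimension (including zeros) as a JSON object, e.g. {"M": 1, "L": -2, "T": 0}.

{"I": 6, "Θ": -3}

Exponent matrix [I,Θ] × [i,ΔT,X1,X2,X3,X4]:
  I: [ 1  0  3  3 -2 -1]
  Θ: [ 0  1  1 -2 -2  1]
  [I]: (2)·1+(-1)·0+(-2)·3+(2)·3+(-2)·-2 = 6
  [Θ]: (2)·0+(-1)·1+(-2)·1+(2)·-2+(-2)·-2 = -3
⇒ I^6 Θ^-3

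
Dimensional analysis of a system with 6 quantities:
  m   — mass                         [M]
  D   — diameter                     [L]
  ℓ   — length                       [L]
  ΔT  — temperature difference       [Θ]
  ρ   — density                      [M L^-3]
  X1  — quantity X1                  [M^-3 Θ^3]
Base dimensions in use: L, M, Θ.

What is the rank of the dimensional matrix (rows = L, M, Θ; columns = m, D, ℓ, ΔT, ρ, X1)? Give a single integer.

Exponent matrix [L,M,Θ] × [m,D,ℓ,ΔT,ρ,X1]:
  L: [ 0  1  1  0 -3  0]
  M: [ 1  0  0  0  1 -3]
  Θ: [ 0  0  0  1  0  3]
RREF → pivots at {m,D,ΔT} ⇒ r = 3

3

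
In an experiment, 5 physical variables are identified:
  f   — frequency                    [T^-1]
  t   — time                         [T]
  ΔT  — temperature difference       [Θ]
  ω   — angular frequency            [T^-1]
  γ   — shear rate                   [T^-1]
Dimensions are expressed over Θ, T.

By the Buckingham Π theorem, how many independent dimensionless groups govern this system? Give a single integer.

3

Write exponents as rows Θ,T / cols f,t,ΔT,ω,γ:
  Θ: [ 0  0  1  0  0]
  T: [-1  1  0 -1 -1]
RREF → pivots at {f,ΔT} ⇒ r = 2
Π count = n − r = 5 − 2 = 3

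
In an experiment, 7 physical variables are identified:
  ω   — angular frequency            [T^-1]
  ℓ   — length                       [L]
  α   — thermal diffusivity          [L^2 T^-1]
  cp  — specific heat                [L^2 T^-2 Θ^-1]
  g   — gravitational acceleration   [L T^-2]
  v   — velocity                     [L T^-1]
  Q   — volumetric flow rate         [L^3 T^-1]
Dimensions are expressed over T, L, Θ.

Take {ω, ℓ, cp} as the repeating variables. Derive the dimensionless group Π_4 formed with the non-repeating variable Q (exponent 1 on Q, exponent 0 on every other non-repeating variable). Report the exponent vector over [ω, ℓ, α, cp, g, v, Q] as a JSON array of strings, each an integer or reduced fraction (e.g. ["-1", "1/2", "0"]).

["-1", "-3", "0", "0", "0", "0", "1"]

Dimensional matrix (T×L×Θ by ω×ℓ×α×cp×g×v×Q):
  T: [-1  0 -1 -2 -2 -1 -1]
  L: [ 0  1  2  2  1  1  3]
  Θ: [ 0  0  0 -1  0  0  0]
Echelon form has 3 nonzero rows (pivots: ω,ℓ,cp)
Pivot set = {ω,ℓ,cp}, free = {α,g,v,Q}
RREF:
  r0: [   1    0    1    0    2    1    1]
  r1: [   0    1    2    0    1    1    3]
  r2: [   0    0    0    1    0    0    0]
Fix exponent of Q at 1, α at 0, g at 0, v at 0; solve each RREF row for its pivot's exponent:
  r0: exp(ω) + (1)·1 = 0 ⇒ exp(ω) = -1
  r1: exp(ℓ) + (3)·1 = 0 ⇒ exp(ℓ) = -3
  r2: exp(cp) + (0)·1 = 0 ⇒ exp(cp) = 0
Π_4 = ω^-1 · ℓ^-3 · Q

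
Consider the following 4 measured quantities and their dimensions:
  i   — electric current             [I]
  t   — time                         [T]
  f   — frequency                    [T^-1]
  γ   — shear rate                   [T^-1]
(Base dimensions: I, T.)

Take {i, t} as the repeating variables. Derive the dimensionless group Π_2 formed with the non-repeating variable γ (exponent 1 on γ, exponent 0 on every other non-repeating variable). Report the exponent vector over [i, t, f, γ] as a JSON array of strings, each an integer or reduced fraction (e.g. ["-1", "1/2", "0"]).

["0", "1", "0", "1"]

Dimensional matrix (I×T by i×t×f×γ):
  I: [ 1  0  0  0]
  T: [ 0  1 -1 -1]
Row reduction gives pivot columns i,t; rank = 2
Repeat: i,t; free: f,γ
RREF:
  r0: [   1    0    0    0]
  r1: [   0    1   -1   -1]
Fix exponent of γ at 1, f at 0; solve each RREF row for its pivot's exponent:
  r0: exp(i) + (0)·1 = 0 ⇒ exp(i) = 0
  r1: exp(t) + (-1)·1 = 0 ⇒ exp(t) = 1
Π_2 = t · γ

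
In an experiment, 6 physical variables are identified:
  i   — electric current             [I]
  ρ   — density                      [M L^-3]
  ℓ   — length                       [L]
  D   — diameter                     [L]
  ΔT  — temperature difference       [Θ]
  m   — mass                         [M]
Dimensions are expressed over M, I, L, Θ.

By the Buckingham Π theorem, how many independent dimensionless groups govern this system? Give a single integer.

Dimensional matrix (M×I×L×Θ by i×ρ×ℓ×D×ΔT×m):
  M: [ 0  1  0  0  0  1]
  I: [ 1  0  0  0  0  0]
  L: [ 0 -3  1  1  0  0]
  Θ: [ 0  0  0  0  1  0]
Echelon form has 4 nonzero rows (pivots: i,ρ,ℓ,ΔT)
6 vars − rank 4 = 2 Π groups

2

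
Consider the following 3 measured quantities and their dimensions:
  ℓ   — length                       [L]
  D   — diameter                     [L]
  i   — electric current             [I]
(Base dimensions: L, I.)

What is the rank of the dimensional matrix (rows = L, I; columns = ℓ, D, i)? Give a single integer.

2

Dimensional matrix (L×I by ℓ×D×i):
  L: [ 1  1  0]
  I: [ 0  0  1]
Echelon form has 2 nonzero rows (pivots: ℓ,i)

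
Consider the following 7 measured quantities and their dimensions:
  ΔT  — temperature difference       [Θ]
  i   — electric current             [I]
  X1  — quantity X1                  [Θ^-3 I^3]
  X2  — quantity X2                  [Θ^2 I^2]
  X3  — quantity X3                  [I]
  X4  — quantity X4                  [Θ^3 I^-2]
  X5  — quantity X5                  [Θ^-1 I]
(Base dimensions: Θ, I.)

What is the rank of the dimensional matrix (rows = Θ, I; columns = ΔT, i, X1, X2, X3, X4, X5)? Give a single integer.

Exponent matrix [Θ,I] × [ΔT,i,X1,X2,X3,X4,X5]:
  Θ: [ 1  0 -3  2  0  3 -1]
  I: [ 0  1  3  2  1 -2  1]
Row reduction gives pivot columns ΔT,i; rank = 2

2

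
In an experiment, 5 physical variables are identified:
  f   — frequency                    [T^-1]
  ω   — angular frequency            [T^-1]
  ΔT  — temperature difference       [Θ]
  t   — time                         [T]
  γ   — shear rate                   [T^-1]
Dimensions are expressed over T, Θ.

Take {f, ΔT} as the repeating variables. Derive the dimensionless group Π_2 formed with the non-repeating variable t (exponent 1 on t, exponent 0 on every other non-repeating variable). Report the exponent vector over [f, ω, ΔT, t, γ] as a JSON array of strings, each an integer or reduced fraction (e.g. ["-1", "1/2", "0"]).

["1", "0", "0", "1", "0"]

Write exponents as rows T,Θ / cols f,ω,ΔT,t,γ:
  T: [-1 -1  0  1 -1]
  Θ: [ 0  0  1  0  0]
RREF → pivots at {f,ΔT} ⇒ r = 2
Repeat: f,ΔT; free: ω,t,γ
RREF:
  r0: [   1    1    0   -1    1]
  r1: [   0    0    1    0    0]
Fix exponent of t at 1, ω at 0, γ at 0; solve each RREF row for its pivot's exponent:
  r0: exp(f) + (-1)·1 = 0 ⇒ exp(f) = 1
  r1: exp(ΔT) + (0)·1 = 0 ⇒ exp(ΔT) = 0
Π_2 = f · t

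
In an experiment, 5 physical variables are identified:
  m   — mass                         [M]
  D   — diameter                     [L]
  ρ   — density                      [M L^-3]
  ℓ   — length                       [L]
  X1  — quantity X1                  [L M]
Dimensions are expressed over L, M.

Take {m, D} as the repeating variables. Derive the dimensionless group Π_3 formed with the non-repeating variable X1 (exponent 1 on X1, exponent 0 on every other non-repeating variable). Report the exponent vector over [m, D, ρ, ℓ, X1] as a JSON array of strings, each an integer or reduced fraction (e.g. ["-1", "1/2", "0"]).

["-1", "-1", "0", "0", "1"]

Dimensional matrix (L×M by m×D×ρ×ℓ×X1):
  L: [ 0  1 -3  1  1]
  M: [ 1  0  1  0  1]
Row reduction gives pivot columns m,D; rank = 2
Pivot set = {m,D}, free = {ρ,ℓ,X1}
RREF:
  r0: [   1    0    1    0    1]
  r1: [   0    1   -3    1    1]
Fix exponent of X1 at 1, ρ at 0, ℓ at 0; solve each RREF row for its pivot's exponent:
  r0: exp(m) + (1)·1 = 0 ⇒ exp(m) = -1
  r1: exp(D) + (1)·1 = 0 ⇒ exp(D) = -1
Π_3 = m^-1 · D^-1 · X1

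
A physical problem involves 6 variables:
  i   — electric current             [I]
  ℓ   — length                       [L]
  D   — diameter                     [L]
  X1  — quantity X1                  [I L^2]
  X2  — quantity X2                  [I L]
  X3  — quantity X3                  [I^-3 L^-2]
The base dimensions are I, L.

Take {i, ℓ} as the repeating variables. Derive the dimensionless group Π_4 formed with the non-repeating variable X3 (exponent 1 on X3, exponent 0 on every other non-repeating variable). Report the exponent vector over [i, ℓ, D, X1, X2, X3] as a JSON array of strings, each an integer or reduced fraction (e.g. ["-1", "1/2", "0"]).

Exponent matrix [I,L] × [i,ℓ,D,X1,X2,X3]:
  I: [ 1  0  0  1  1 -3]
  L: [ 0  1  1  2  1 -2]
Echelon form has 2 nonzero rows (pivots: i,ℓ)
Repeat: i,ℓ; free: D,X1,X2,X3
RREF:
  r0: [   1    0    0    1    1   -3]
  r1: [   0    1    1    2    1   -2]
Fix exponent of X3 at 1, D at 0, X1 at 0, X2 at 0; solve each RREF row for its pivot's exponent:
  r0: exp(i) + (-3)·1 = 0 ⇒ exp(i) = 3
  r1: exp(ℓ) + (-2)·1 = 0 ⇒ exp(ℓ) = 2
Π_4 = i^3 · ℓ^2 · X3

["3", "2", "0", "0", "0", "1"]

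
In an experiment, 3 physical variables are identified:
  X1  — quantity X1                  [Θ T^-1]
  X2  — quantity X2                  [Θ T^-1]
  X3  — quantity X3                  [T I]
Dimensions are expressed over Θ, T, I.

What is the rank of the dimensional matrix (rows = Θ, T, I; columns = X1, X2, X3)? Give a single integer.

2

Dimensional matrix (Θ×T×I by X1×X2×X3):
  Θ: [ 1  1  0]
  T: [-1 -1  1]
  I: [ 0  0  1]
Echelon form has 2 nonzero rows (pivots: X1,X3)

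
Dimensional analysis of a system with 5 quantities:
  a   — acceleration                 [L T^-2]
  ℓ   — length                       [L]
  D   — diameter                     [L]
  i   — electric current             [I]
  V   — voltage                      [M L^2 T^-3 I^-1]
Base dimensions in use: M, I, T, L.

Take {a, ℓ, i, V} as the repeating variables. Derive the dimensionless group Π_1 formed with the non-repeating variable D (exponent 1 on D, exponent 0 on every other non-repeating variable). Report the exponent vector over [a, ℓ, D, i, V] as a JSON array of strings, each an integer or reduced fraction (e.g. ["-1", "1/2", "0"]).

Write exponents as rows M,I,T,L / cols a,ℓ,D,i,V:
  M: [ 0  0  0  0  1]
  I: [ 0  0  0  1 -1]
  T: [-2  0  0  0 -3]
  L: [ 1  1  1  0  2]
RREF → pivots at {a,ℓ,i,V} ⇒ r = 4
Pivot set = {a,ℓ,i,V}, free = {D}
RREF:
  r0: [   1    0    0    0    0]
  r1: [   0    1    1    0    0]
  r2: [   0    0    0    1    0]
  r3: [   0    0    0    0    1]
Fix exponent of D at 1; solve each RREF row for its pivot's exponent:
  r0: exp(a) + (0)·1 = 0 ⇒ exp(a) = 0
  r1: exp(ℓ) + (1)·1 = 0 ⇒ exp(ℓ) = -1
  r2: exp(i) + (0)·1 = 0 ⇒ exp(i) = 0
  r3: exp(V) + (0)·1 = 0 ⇒ exp(V) = 0
Π_1 = ℓ^-1 · D

["0", "-1", "1", "0", "0"]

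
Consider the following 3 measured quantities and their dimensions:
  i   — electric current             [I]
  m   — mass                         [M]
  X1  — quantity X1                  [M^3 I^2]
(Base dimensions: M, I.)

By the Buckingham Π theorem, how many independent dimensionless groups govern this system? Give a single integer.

1

Dimensional matrix (M×I by i×m×X1):
  M: [ 0  1  3]
  I: [ 1  0  2]
Row reduction gives pivot columns i,m; rank = 2
n=3, r=2 ⇒ 1 dimensionless group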